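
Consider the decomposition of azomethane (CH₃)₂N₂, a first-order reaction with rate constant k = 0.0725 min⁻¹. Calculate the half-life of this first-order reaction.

9.561 min

Step 1: For a first-order reaction, t₁/₂ = ln(2)/k
Step 2: t₁/₂ = ln(2)/0.0725
Step 3: t₁/₂ = 0.6931/0.0725 = 9.561 min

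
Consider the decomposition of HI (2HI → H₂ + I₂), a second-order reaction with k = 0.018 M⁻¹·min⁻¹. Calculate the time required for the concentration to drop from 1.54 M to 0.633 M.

51.69 min

Step 1: For second-order: t = (1/[HI] - 1/[HI]₀)/k
Step 2: t = (1/0.633 - 1/1.54)/0.018
Step 3: t = (1.58 - 0.6494)/0.018
Step 4: t = 0.9304/0.018 = 51.69 min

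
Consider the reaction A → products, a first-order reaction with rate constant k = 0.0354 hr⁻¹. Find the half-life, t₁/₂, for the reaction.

19.58 hr

Step 1: For a first-order reaction, t₁/₂ = ln(2)/k
Step 2: t₁/₂ = ln(2)/0.0354
Step 3: t₁/₂ = 0.6931/0.0354 = 19.58 hr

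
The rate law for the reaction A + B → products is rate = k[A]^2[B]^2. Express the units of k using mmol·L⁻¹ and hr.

(mmol·L⁻¹)⁻³·hr⁻¹

Step 1: Overall order = 2 + 2 = 4.
Step 2: rate has units mmol·L⁻¹·hr⁻¹; [A]^2[B]^2 has units (mmol·L⁻¹)^4.
Step 3: k = rate/([A]^2[B]^2), so units of k = (mmol·L⁻¹)^(1-4)·hr⁻¹ = (mmol·L⁻¹)⁻³·hr⁻¹.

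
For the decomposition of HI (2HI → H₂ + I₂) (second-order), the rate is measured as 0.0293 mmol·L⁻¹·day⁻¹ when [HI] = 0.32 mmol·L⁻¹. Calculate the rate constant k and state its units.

0.2861 (mmol·L⁻¹)⁻¹·day⁻¹

Step 1: rate = k[HI]^2, so k = rate / [HI]^2.
Step 2: k = 0.0293 / (0.32)^2 = 0.0293 / 0.1024.
Step 3: k = 0.2861 (mmol·L⁻¹)⁻¹·day⁻¹.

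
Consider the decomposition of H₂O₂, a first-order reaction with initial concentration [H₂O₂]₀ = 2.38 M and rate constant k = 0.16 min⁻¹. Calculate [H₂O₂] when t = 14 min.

0.2534 M

Step 1: For a first-order reaction: [H₂O₂] = [H₂O₂]₀ × e^(-kt)
Step 2: [H₂O₂] = 2.38 × e^(-0.16 × 14)
Step 3: [H₂O₂] = 2.38 × e^(-2.24)
Step 4: [H₂O₂] = 2.38 × 0.106459 = 0.2534 M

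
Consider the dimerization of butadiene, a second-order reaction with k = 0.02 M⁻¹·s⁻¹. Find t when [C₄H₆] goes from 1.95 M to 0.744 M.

41.56 s

Step 1: For second-order: t = (1/[C₄H₆] - 1/[C₄H₆]₀)/k
Step 2: t = (1/0.744 - 1/1.95)/0.02
Step 3: t = (1.344 - 0.5128)/0.02
Step 4: t = 0.8313/0.02 = 41.56 s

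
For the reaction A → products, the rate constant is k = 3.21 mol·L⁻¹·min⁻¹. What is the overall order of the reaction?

zeroth order (0)

Step 1: The units of k for an nth-order reaction are (concentration)^(1-n)·(time)⁻¹.
Step 2: Here k has units mol·L⁻¹·min⁻¹, so the concentration exponent is 1.
Step 3: 1 - n = 1 ⇒ n = 0. The reaction is zeroth order.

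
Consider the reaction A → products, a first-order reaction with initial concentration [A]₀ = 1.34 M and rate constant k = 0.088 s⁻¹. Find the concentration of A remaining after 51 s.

0.01507 M

Step 1: For a first-order reaction: [A] = [A]₀ × e^(-kt)
Step 2: [A] = 1.34 × e^(-0.088 × 51)
Step 3: [A] = 1.34 × e^(-4.488)
Step 4: [A] = 1.34 × 0.0112431 = 0.01507 M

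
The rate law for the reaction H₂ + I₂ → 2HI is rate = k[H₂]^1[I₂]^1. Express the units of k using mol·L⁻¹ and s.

(mol·L⁻¹)⁻¹·s⁻¹

Step 1: Overall order = 1 + 1 = 2.
Step 2: rate has units mol·L⁻¹·s⁻¹; [H₂]^1[I₂]^1 has units (mol·L⁻¹)^2.
Step 3: k = rate/([H₂]^1[I₂]^1), so units of k = (mol·L⁻¹)^(1-2)·s⁻¹ = (mol·L⁻¹)⁻¹·s⁻¹.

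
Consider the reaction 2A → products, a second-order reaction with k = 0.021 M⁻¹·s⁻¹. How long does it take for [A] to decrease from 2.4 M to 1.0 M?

27.78 s

Step 1: For second-order: t = (1/[A] - 1/[A]₀)/k
Step 2: t = (1/1.0 - 1/2.4)/0.021
Step 3: t = (1 - 0.4167)/0.021
Step 4: t = 0.5833/0.021 = 27.78 s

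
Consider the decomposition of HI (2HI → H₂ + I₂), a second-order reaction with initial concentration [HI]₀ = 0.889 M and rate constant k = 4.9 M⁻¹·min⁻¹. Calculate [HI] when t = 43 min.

0.004721 M

Step 1: For a second-order reaction: 1/[HI] = 1/[HI]₀ + kt
Step 2: 1/[HI] = 1/0.889 + 4.9 × 43
Step 3: 1/[HI] = 1.125 + 210.7 = 211.8
Step 4: [HI] = 1/211.8 = 0.004721 M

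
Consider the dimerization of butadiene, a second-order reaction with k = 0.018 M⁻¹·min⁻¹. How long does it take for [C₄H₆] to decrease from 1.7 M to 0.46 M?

88.09 min

Step 1: For second-order: t = (1/[C₄H₆] - 1/[C₄H₆]₀)/k
Step 2: t = (1/0.46 - 1/1.7)/0.018
Step 3: t = (2.174 - 0.5882)/0.018
Step 4: t = 1.586/0.018 = 88.09 min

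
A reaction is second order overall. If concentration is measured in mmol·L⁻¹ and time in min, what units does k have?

(mmol·L⁻¹)⁻¹·min⁻¹

Step 1: For overall order n, rate = k × (concentration)^n.
Step 2: Rate has units mmol·L⁻¹·min⁻¹; concentration term has units (mmol·L⁻¹)^2.
Step 3: k = rate / (concentration)^n, so units of k = (mmol·L⁻¹)^(1-2)·min⁻¹ = (mmol·L⁻¹)⁻¹·min⁻¹.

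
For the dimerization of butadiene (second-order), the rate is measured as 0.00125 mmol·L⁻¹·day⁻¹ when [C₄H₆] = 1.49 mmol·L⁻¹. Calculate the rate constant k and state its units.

0.000563 (mmol·L⁻¹)⁻¹·day⁻¹

Step 1: rate = k[C₄H₆]^2, so k = rate / [C₄H₆]^2.
Step 2: k = 0.00125 / (1.49)^2 = 0.00125 / 2.22.
Step 3: k = 0.000563 (mmol·L⁻¹)⁻¹·day⁻¹.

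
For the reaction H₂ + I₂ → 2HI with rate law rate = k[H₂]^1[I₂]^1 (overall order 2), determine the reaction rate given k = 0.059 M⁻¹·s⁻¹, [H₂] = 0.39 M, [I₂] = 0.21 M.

0.004832 M/s

Step 1: The rate law is rate = k[H₂]^1[I₂]^1, overall order = 1+1 = 2
Step 2: Substitute values: rate = 0.059 × (0.39)^1 × (0.21)^1
Step 3: rate = 0.059 × 0.39 × 0.21 = 0.0048321 M/s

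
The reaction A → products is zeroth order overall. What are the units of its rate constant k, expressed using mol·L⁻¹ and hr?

mol·L⁻¹·hr⁻¹

Step 1: For overall order n, rate = k × (concentration)^n.
Step 2: Rate has units mol·L⁻¹·hr⁻¹; concentration term has units (mol·L⁻¹)^0.
Step 3: k = rate / (concentration)^n, so units of k = (mol·L⁻¹)^(1-0)·hr⁻¹ = mol·L⁻¹·hr⁻¹.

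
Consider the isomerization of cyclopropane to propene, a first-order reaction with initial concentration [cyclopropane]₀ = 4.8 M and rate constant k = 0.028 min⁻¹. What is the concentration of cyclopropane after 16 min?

3.067 M

Step 1: For a first-order reaction: [cyclopropane] = [cyclopropane]₀ × e^(-kt)
Step 2: [cyclopropane] = 4.8 × e^(-0.028 × 16)
Step 3: [cyclopropane] = 4.8 × e^(-0.448)
Step 4: [cyclopropane] = 4.8 × 0.638905 = 3.067 M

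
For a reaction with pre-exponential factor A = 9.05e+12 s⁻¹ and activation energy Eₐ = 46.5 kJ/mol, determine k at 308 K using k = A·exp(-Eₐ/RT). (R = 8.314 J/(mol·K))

1.18e+05 s⁻¹

Step 1: Use the Arrhenius equation: k = A × exp(-Eₐ/RT)
Step 2: Convert Eₐ to J/mol: 46.5 kJ/mol = 46500 J/mol
Step 3: Calculate the exponent: -Eₐ/(RT) = -46500/(8.314 × 308) = -18.15901
Step 4: k = 9.05e+12 × exp(-18.15901)
Step 5: k = 9.05e+12 × 1.29910e-08 = 1.1757e+05 s⁻¹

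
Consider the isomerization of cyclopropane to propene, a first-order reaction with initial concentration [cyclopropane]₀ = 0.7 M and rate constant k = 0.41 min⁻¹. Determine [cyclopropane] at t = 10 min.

0.0116 M

Step 1: For a first-order reaction: [cyclopropane] = [cyclopropane]₀ × e^(-kt)
Step 2: [cyclopropane] = 0.7 × e^(-0.41 × 10)
Step 3: [cyclopropane] = 0.7 × e^(-4.1)
Step 4: [cyclopropane] = 0.7 × 0.0165727 = 0.0116 M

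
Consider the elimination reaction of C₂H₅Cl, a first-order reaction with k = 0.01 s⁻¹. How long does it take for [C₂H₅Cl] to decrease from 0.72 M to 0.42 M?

53.9 s

Step 1: For first-order: t = ln([C₂H₅Cl]₀/[C₂H₅Cl])/k
Step 2: t = ln(0.72/0.42)/0.01
Step 3: t = ln(1.714)/0.01
Step 4: t = 0.539/0.01 = 53.9 s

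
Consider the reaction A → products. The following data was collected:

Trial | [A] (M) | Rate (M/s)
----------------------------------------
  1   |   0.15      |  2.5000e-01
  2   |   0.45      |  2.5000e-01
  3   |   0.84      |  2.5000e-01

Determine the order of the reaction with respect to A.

zeroth order (0)

Step 1: Compare trials - when concentration changes, rate stays constant.
Step 2: rate₂/rate₁ = 2.5000e-01/2.5000e-01 = 1
Step 3: [A]₂/[A]₁ = 0.45/0.15 = 3
Step 4: Since rate ratio ≈ (conc ratio)^0, the reaction is zeroth order.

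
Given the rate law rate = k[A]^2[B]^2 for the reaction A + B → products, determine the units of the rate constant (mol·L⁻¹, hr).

(mol·L⁻¹)⁻³·hr⁻¹

Step 1: Overall order = 2 + 2 = 4.
Step 2: rate has units mol·L⁻¹·hr⁻¹; [A]^2[B]^2 has units (mol·L⁻¹)^4.
Step 3: k = rate/([A]^2[B]^2), so units of k = (mol·L⁻¹)^(1-4)·hr⁻¹ = (mol·L⁻¹)⁻³·hr⁻¹.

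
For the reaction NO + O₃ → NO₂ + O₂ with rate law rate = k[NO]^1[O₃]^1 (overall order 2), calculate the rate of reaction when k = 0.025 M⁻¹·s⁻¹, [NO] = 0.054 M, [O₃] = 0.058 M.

7.83e-05 M/s

Step 1: The rate law is rate = k[NO]^1[O₃]^1, overall order = 1+1 = 2
Step 2: Substitute values: rate = 0.025 × (0.054)^1 × (0.058)^1
Step 3: rate = 0.025 × 0.054 × 0.058 = 7.83e-05 M/s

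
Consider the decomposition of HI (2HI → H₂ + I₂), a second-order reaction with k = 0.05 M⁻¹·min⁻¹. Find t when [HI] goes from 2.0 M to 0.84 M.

13.81 min

Step 1: For second-order: t = (1/[HI] - 1/[HI]₀)/k
Step 2: t = (1/0.84 - 1/2.0)/0.05
Step 3: t = (1.19 - 0.5)/0.05
Step 4: t = 0.6905/0.05 = 13.81 min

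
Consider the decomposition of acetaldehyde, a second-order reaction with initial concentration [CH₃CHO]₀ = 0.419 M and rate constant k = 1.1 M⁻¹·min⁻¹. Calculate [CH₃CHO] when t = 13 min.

0.05993 M

Step 1: For a second-order reaction: 1/[CH₃CHO] = 1/[CH₃CHO]₀ + kt
Step 2: 1/[CH₃CHO] = 1/0.419 + 1.1 × 13
Step 3: 1/[CH₃CHO] = 2.387 + 14.3 = 16.69
Step 4: [CH₃CHO] = 1/16.69 = 0.05993 M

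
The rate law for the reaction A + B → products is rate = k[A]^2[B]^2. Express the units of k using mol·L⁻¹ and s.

(mol·L⁻¹)⁻³·s⁻¹

Step 1: Overall order = 2 + 2 = 4.
Step 2: rate has units mol·L⁻¹·s⁻¹; [A]^2[B]^2 has units (mol·L⁻¹)^4.
Step 3: k = rate/([A]^2[B]^2), so units of k = (mol·L⁻¹)^(1-4)·s⁻¹ = (mol·L⁻¹)⁻³·s⁻¹.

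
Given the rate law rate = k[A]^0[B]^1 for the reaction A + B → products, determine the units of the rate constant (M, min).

min⁻¹

Step 1: Overall order = 0 + 1 = 1.
Step 2: rate has units M·min⁻¹; [A]^0[B]^1 has units M^1.
Step 3: k = rate/([A]^0[B]^1), so units of k = M^(1-1)·min⁻¹ = min⁻¹.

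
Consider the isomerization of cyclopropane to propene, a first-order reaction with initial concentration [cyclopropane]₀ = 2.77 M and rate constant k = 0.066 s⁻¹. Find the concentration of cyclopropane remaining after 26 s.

0.498 M

Step 1: For a first-order reaction: [cyclopropane] = [cyclopropane]₀ × e^(-kt)
Step 2: [cyclopropane] = 2.77 × e^(-0.066 × 26)
Step 3: [cyclopropane] = 2.77 × e^(-1.716)
Step 4: [cyclopropane] = 2.77 × 0.179784 = 0.498 M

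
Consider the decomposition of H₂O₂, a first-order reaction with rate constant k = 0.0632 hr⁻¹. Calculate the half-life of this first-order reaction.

10.97 hr

Step 1: For a first-order reaction, t₁/₂ = ln(2)/k
Step 2: t₁/₂ = ln(2)/0.0632
Step 3: t₁/₂ = 0.6931/0.0632 = 10.97 hr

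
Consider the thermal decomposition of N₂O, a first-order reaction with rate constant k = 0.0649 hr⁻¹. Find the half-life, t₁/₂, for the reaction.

10.68 hr

Step 1: For a first-order reaction, t₁/₂ = ln(2)/k
Step 2: t₁/₂ = ln(2)/0.0649
Step 3: t₁/₂ = 0.6931/0.0649 = 10.68 hr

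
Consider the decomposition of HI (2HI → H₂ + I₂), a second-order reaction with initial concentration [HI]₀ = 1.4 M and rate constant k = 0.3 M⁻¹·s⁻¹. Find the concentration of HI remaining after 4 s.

0.5224 M

Step 1: For a second-order reaction: 1/[HI] = 1/[HI]₀ + kt
Step 2: 1/[HI] = 1/1.4 + 0.3 × 4
Step 3: 1/[HI] = 0.7143 + 1.2 = 1.914
Step 4: [HI] = 1/1.914 = 0.5224 M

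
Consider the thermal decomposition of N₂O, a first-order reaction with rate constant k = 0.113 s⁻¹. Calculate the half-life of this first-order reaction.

6.134 s

Step 1: For a first-order reaction, t₁/₂ = ln(2)/k
Step 2: t₁/₂ = ln(2)/0.113
Step 3: t₁/₂ = 0.6931/0.113 = 6.134 s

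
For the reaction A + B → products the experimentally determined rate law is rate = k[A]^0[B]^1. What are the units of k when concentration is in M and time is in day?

day⁻¹

Step 1: Overall order = 0 + 1 = 1.
Step 2: rate has units M·day⁻¹; [A]^0[B]^1 has units M^1.
Step 3: k = rate/([A]^0[B]^1), so units of k = M^(1-1)·day⁻¹ = day⁻¹.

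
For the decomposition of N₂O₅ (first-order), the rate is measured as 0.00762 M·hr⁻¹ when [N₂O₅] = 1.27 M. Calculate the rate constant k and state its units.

0.006 hr⁻¹

Step 1: rate = k[N₂O₅]^1, so k = rate / [N₂O₅]^1.
Step 2: k = 0.00762 / (1.27)^1 = 0.00762 / 1.27.
Step 3: k = 0.006 hr⁻¹.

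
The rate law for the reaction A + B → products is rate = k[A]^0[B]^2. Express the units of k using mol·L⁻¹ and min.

(mol·L⁻¹)⁻¹·min⁻¹

Step 1: Overall order = 0 + 2 = 2.
Step 2: rate has units mol·L⁻¹·min⁻¹; [A]^0[B]^2 has units (mol·L⁻¹)^2.
Step 3: k = rate/([A]^0[B]^2), so units of k = (mol·L⁻¹)^(1-2)·min⁻¹ = (mol·L⁻¹)⁻¹·min⁻¹.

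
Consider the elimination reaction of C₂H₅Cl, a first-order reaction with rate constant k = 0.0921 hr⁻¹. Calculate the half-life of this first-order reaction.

7.526 hr

Step 1: For a first-order reaction, t₁/₂ = ln(2)/k
Step 2: t₁/₂ = ln(2)/0.0921
Step 3: t₁/₂ = 0.6931/0.0921 = 7.526 hr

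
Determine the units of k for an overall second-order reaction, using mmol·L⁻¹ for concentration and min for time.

(mmol·L⁻¹)⁻¹·min⁻¹

Step 1: For overall order n, rate = k × (concentration)^n.
Step 2: Rate has units mmol·L⁻¹·min⁻¹; concentration term has units (mmol·L⁻¹)^2.
Step 3: k = rate / (concentration)^n, so units of k = (mmol·L⁻¹)^(1-2)·min⁻¹ = (mmol·L⁻¹)⁻¹·min⁻¹.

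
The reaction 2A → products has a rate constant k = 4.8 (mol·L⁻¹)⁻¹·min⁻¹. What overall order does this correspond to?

second order (2)

Step 1: The units of k for an nth-order reaction are (concentration)^(1-n)·(time)⁻¹.
Step 2: Here k has units (mol·L⁻¹)⁻¹·min⁻¹, so the concentration exponent is -1.
Step 3: 1 - n = -1 ⇒ n = 2. The reaction is second order.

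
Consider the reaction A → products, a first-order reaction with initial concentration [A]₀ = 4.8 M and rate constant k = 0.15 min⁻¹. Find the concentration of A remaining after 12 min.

0.7934 M

Step 1: For a first-order reaction: [A] = [A]₀ × e^(-kt)
Step 2: [A] = 4.8 × e^(-0.15 × 12)
Step 3: [A] = 4.8 × e^(-1.8)
Step 4: [A] = 4.8 × 0.165299 = 0.7934 M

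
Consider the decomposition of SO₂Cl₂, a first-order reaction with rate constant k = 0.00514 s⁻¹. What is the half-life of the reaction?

134.9 s

Step 1: For a first-order reaction, t₁/₂ = ln(2)/k
Step 2: t₁/₂ = ln(2)/0.00514
Step 3: t₁/₂ = 0.6931/0.00514 = 134.9 s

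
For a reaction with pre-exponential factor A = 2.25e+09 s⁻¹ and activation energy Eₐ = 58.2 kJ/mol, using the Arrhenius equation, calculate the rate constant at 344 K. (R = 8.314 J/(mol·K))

3.27e+00 s⁻¹

Step 1: Use the Arrhenius equation: k = A × exp(-Eₐ/RT)
Step 2: Convert Eₐ to J/mol: 58.2 kJ/mol = 58200 J/mol
Step 3: Calculate the exponent: -Eₐ/(RT) = -58200/(8.314 × 344) = -20.34954
Step 4: k = 2.25e+09 × exp(-20.34954)
Step 5: k = 2.25e+09 × 1.45314e-09 = 3.2696e+00 s⁻¹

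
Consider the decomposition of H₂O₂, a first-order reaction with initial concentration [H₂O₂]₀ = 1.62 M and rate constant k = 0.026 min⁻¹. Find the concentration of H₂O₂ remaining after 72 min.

0.2492 M

Step 1: For a first-order reaction: [H₂O₂] = [H₂O₂]₀ × e^(-kt)
Step 2: [H₂O₂] = 1.62 × e^(-0.026 × 72)
Step 3: [H₂O₂] = 1.62 × e^(-1.872)
Step 4: [H₂O₂] = 1.62 × 0.153816 = 0.2492 M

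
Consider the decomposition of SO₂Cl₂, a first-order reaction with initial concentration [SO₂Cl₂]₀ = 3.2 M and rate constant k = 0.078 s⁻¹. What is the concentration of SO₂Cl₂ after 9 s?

1.586 M

Step 1: For a first-order reaction: [SO₂Cl₂] = [SO₂Cl₂]₀ × e^(-kt)
Step 2: [SO₂Cl₂] = 3.2 × e^(-0.078 × 9)
Step 3: [SO₂Cl₂] = 3.2 × e^(-0.702)
Step 4: [SO₂Cl₂] = 3.2 × 0.495593 = 1.586 M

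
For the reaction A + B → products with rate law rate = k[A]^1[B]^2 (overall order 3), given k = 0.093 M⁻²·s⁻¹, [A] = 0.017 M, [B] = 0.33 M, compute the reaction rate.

0.0001722 M/s

Step 1: The rate law is rate = k[A]^1[B]^2, overall order = 1+2 = 3
Step 2: Substitute values: rate = 0.093 × (0.017)^1 × (0.33)^2
Step 3: rate = 0.093 × 0.017 × 0.1089 = 0.000172171 M/s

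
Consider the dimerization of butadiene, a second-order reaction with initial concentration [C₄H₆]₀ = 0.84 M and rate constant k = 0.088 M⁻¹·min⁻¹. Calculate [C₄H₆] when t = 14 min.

0.4128 M

Step 1: For a second-order reaction: 1/[C₄H₆] = 1/[C₄H₆]₀ + kt
Step 2: 1/[C₄H₆] = 1/0.84 + 0.088 × 14
Step 3: 1/[C₄H₆] = 1.19 + 1.232 = 2.422
Step 4: [C₄H₆] = 1/2.422 = 0.4128 M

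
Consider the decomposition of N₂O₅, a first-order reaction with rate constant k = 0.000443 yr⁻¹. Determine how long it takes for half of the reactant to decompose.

1565 yr

Step 1: For a first-order reaction, t₁/₂ = ln(2)/k
Step 2: t₁/₂ = ln(2)/0.000443
Step 3: t₁/₂ = 0.6931/0.000443 = 1565 yr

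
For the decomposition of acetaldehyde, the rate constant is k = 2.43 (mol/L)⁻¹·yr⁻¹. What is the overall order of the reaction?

second order (2)

Step 1: The units of k for an nth-order reaction are (concentration)^(1-n)·(time)⁻¹.
Step 2: Here k has units (mol/L)⁻¹·yr⁻¹, so the concentration exponent is -1.
Step 3: 1 - n = -1 ⇒ n = 2. The reaction is second order.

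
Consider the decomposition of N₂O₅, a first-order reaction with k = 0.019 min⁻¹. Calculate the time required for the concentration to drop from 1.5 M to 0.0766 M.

156.6 min

Step 1: For first-order: t = ln([N₂O₅]₀/[N₂O₅])/k
Step 2: t = ln(1.5/0.0766)/0.019
Step 3: t = ln(19.58)/0.019
Step 4: t = 2.975/0.019 = 156.6 min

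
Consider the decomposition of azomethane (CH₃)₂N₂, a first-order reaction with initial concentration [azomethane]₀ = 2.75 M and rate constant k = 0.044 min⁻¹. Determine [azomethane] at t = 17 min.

1.302 M

Step 1: For a first-order reaction: [azomethane] = [azomethane]₀ × e^(-kt)
Step 2: [azomethane] = 2.75 × e^(-0.044 × 17)
Step 3: [azomethane] = 2.75 × e^(-0.748)
Step 4: [azomethane] = 2.75 × 0.473312 = 1.302 M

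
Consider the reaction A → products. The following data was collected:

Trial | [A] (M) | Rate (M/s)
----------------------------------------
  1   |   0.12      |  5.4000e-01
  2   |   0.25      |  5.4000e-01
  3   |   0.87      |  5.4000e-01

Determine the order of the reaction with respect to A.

zeroth order (0)

Step 1: Compare trials - when concentration changes, rate stays constant.
Step 2: rate₂/rate₁ = 5.4000e-01/5.4000e-01 = 1
Step 3: [A]₂/[A]₁ = 0.25/0.12 = 2.083
Step 4: Since rate ratio ≈ (conc ratio)^0, the reaction is zeroth order.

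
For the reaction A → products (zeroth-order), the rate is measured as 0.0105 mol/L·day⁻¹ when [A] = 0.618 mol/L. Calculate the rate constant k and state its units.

0.0105 mol/L·day⁻¹

Step 1: For a zeroth-order reaction, rate = k (independent of concentration).
Step 2: k = rate = 0.0105 mol/L·day⁻¹.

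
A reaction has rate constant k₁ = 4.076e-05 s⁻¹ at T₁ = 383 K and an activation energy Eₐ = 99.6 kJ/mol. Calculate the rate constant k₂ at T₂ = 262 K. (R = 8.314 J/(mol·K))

2.171e-11 s⁻¹

Step 1: Use the two-temperature Arrhenius form: ln(k₂/k₁) = -Eₐ/R × (1/T₂ - 1/T₁)
Step 2: Convert Eₐ to J/mol: 99.6 kJ/mol = 99600 J/mol
Step 3: 1/T₂ - 1/T₁ = 1/262 - 1/383 = 1.205828e-03 K⁻¹
Step 4: ln(k₂/k₁) = -99600/8.314 × 1.205828e-03 = -14.44557
Step 5: k₂ = k₁ × exp(-14.44557) = 4.076e-05 × 5.32560e-07 = 2.171e-11 s⁻¹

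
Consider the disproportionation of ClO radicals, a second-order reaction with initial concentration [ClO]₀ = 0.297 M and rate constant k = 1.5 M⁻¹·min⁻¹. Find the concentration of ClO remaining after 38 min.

0.01657 M

Step 1: For a second-order reaction: 1/[ClO] = 1/[ClO]₀ + kt
Step 2: 1/[ClO] = 1/0.297 + 1.5 × 38
Step 3: 1/[ClO] = 3.367 + 57 = 60.37
Step 4: [ClO] = 1/60.37 = 0.01657 M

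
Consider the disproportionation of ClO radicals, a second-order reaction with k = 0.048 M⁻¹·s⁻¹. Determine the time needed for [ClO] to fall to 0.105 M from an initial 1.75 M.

186.5 s

Step 1: For second-order: t = (1/[ClO] - 1/[ClO]₀)/k
Step 2: t = (1/0.105 - 1/1.75)/0.048
Step 3: t = (9.524 - 0.5714)/0.048
Step 4: t = 8.952/0.048 = 186.5 s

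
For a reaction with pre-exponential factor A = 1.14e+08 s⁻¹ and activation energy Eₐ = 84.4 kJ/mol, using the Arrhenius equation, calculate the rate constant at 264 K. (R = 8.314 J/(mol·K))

2.28e-09 s⁻¹

Step 1: Use the Arrhenius equation: k = A × exp(-Eₐ/RT)
Step 2: Convert Eₐ to J/mol: 84.4 kJ/mol = 84400 J/mol
Step 3: Calculate the exponent: -Eₐ/(RT) = -84400/(8.314 × 264) = -38.45285
Step 4: k = 1.14e+08 × exp(-38.45285)
Step 5: k = 1.14e+08 × 1.99590e-17 = 2.2753e-09 s⁻¹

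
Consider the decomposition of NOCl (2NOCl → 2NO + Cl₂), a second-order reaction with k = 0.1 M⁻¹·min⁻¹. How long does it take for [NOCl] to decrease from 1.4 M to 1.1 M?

1.948 min

Step 1: For second-order: t = (1/[NOCl] - 1/[NOCl]₀)/k
Step 2: t = (1/1.1 - 1/1.4)/0.1
Step 3: t = (0.9091 - 0.7143)/0.1
Step 4: t = 0.1948/0.1 = 1.948 min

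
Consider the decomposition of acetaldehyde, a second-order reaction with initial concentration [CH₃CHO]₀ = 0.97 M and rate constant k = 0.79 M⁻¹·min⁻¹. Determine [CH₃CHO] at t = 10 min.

0.112 M

Step 1: For a second-order reaction: 1/[CH₃CHO] = 1/[CH₃CHO]₀ + kt
Step 2: 1/[CH₃CHO] = 1/0.97 + 0.79 × 10
Step 3: 1/[CH₃CHO] = 1.031 + 7.9 = 8.931
Step 4: [CH₃CHO] = 1/8.931 = 0.112 M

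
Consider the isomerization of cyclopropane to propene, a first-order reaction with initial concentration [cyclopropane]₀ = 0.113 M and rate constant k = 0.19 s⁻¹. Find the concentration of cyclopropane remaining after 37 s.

0.0001 M

Step 1: For a first-order reaction: [cyclopropane] = [cyclopropane]₀ × e^(-kt)
Step 2: [cyclopropane] = 0.113 × e^(-0.19 × 37)
Step 3: [cyclopropane] = 0.113 × e^(-7.03)
Step 4: [cyclopropane] = 0.113 × 0.000884932 = 0.0001 M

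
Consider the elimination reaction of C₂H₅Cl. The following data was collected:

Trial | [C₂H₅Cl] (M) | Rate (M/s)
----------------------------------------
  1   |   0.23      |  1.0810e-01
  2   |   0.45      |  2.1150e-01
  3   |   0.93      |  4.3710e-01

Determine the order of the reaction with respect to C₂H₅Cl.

first order (1)

Step 1: Compare trials to find order n where rate₂/rate₁ = ([C₂H₅Cl]₂/[C₂H₅Cl]₁)^n
Step 2: rate₂/rate₁ = 2.1150e-01/1.0810e-01 = 1.957
Step 3: [C₂H₅Cl]₂/[C₂H₅Cl]₁ = 0.45/0.23 = 1.957
Step 4: n = ln(1.957)/ln(1.957) = 1.00 ≈ 1
Step 5: The reaction is first order in C₂H₅Cl.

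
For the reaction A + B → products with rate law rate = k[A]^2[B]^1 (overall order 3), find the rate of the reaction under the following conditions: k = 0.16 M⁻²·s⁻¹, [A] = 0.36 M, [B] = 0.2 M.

0.004147 M/s

Step 1: The rate law is rate = k[A]^2[B]^1, overall order = 2+1 = 3
Step 2: Substitute values: rate = 0.16 × (0.36)^2 × (0.2)^1
Step 3: rate = 0.16 × 0.1296 × 0.2 = 0.0041472 M/s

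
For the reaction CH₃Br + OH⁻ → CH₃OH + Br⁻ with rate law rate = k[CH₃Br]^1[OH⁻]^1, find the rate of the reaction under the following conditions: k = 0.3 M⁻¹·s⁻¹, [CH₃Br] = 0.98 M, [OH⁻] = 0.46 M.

0.1352 M/s

Step 1: The rate law is rate = k[CH₃Br]^1[OH⁻]^1
Step 2: Substitute: rate = 0.3 × (0.98)^1 × (0.46)^1
Step 3: rate = 0.3 × 0.98 × 0.46 = 0.13524 M/s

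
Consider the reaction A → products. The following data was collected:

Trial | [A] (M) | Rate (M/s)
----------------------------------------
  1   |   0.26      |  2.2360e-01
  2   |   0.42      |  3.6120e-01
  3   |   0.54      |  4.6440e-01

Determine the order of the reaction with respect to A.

first order (1)

Step 1: Compare trials to find order n where rate₂/rate₁ = ([A]₂/[A]₁)^n
Step 2: rate₂/rate₁ = 3.6120e-01/2.2360e-01 = 1.615
Step 3: [A]₂/[A]₁ = 0.42/0.26 = 1.615
Step 4: n = ln(1.615)/ln(1.615) = 1.00 ≈ 1
Step 5: The reaction is first order in A.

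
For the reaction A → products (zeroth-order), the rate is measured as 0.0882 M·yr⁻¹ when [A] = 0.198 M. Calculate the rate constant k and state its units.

0.0882 M·yr⁻¹

Step 1: For a zeroth-order reaction, rate = k (independent of concentration).
Step 2: k = rate = 0.0882 M·yr⁻¹.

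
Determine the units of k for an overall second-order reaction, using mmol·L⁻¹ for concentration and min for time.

(mmol·L⁻¹)⁻¹·min⁻¹

Step 1: For overall order n, rate = k × (concentration)^n.
Step 2: Rate has units mmol·L⁻¹·min⁻¹; concentration term has units (mmol·L⁻¹)^2.
Step 3: k = rate / (concentration)^n, so units of k = (mmol·L⁻¹)^(1-2)·min⁻¹ = (mmol·L⁻¹)⁻¹·min⁻¹.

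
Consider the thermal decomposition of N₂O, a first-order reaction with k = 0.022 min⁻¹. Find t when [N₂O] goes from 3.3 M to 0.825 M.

63.01 min

Step 1: For first-order: t = ln([N₂O]₀/[N₂O])/k
Step 2: t = ln(3.3/0.825)/0.022
Step 3: t = ln(4)/0.022
Step 4: t = 1.386/0.022 = 63.01 min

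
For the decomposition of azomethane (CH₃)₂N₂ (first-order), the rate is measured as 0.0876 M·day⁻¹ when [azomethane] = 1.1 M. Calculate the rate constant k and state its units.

0.07964 day⁻¹

Step 1: rate = k[azomethane]^1, so k = rate / [azomethane]^1.
Step 2: k = 0.0876 / (1.1)^1 = 0.0876 / 1.1.
Step 3: k = 0.07964 day⁻¹.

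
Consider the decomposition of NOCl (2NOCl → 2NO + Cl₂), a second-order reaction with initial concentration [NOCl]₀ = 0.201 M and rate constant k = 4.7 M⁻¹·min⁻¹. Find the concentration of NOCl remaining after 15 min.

0.01325 M

Step 1: For a second-order reaction: 1/[NOCl] = 1/[NOCl]₀ + kt
Step 2: 1/[NOCl] = 1/0.201 + 4.7 × 15
Step 3: 1/[NOCl] = 4.975 + 70.5 = 75.48
Step 4: [NOCl] = 1/75.48 = 0.01325 M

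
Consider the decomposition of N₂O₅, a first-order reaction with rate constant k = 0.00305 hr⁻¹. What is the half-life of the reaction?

227.3 hr

Step 1: For a first-order reaction, t₁/₂ = ln(2)/k
Step 2: t₁/₂ = ln(2)/0.00305
Step 3: t₁/₂ = 0.6931/0.00305 = 227.3 hr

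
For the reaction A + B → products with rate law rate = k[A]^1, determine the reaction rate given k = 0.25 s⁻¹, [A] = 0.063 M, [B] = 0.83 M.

0.01575 M/s

Step 1: The rate law is rate = k[A]^1
Step 2: Note that the rate does not depend on [B] (zero order in B).
Step 3: rate = 0.25 × (0.063)^1 = 0.01575 M/s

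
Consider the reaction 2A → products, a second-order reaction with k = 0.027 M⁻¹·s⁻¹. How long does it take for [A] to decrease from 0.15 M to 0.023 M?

1363 s

Step 1: For second-order: t = (1/[A] - 1/[A]₀)/k
Step 2: t = (1/0.023 - 1/0.15)/0.027
Step 3: t = (43.48 - 6.667)/0.027
Step 4: t = 36.81/0.027 = 1363 s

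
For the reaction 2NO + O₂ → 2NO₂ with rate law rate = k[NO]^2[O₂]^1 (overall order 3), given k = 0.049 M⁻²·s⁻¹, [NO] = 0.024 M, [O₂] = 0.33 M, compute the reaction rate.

9.314e-06 M/s

Step 1: The rate law is rate = k[NO]^2[O₂]^1, overall order = 2+1 = 3
Step 2: Substitute values: rate = 0.049 × (0.024)^2 × (0.33)^1
Step 3: rate = 0.049 × 0.000576 × 0.33 = 9.31392e-06 M/s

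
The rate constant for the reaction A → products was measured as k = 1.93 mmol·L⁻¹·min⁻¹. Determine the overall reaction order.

zeroth order (0)

Step 1: The units of k for an nth-order reaction are (concentration)^(1-n)·(time)⁻¹.
Step 2: Here k has units mmol·L⁻¹·min⁻¹, so the concentration exponent is 1.
Step 3: 1 - n = 1 ⇒ n = 0. The reaction is zeroth order.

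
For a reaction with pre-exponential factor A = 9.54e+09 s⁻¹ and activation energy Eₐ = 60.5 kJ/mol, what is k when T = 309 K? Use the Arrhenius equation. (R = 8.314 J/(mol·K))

5.65e-01 s⁻¹

Step 1: Use the Arrhenius equation: k = A × exp(-Eₐ/RT)
Step 2: Convert Eₐ to J/mol: 60.5 kJ/mol = 60500 J/mol
Step 3: Calculate the exponent: -Eₐ/(RT) = -60500/(8.314 × 309) = -23.54978
Step 4: k = 9.54e+09 × exp(-23.54978)
Step 5: k = 9.54e+09 × 5.92189e-11 = 5.6495e-01 s⁻¹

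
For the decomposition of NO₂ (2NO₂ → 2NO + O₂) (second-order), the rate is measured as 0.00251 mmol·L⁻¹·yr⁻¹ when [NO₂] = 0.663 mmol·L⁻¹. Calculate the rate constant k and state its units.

0.00571 (mmol·L⁻¹)⁻¹·yr⁻¹

Step 1: rate = k[NO₂]^2, so k = rate / [NO₂]^2.
Step 2: k = 0.00251 / (0.663)^2 = 0.00251 / 0.4396.
Step 3: k = 0.00571 (mmol·L⁻¹)⁻¹·yr⁻¹.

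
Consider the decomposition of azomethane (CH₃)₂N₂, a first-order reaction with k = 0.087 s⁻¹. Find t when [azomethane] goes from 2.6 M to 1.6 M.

5.581 s

Step 1: For first-order: t = ln([azomethane]₀/[azomethane])/k
Step 2: t = ln(2.6/1.6)/0.087
Step 3: t = ln(1.625)/0.087
Step 4: t = 0.4855/0.087 = 5.581 s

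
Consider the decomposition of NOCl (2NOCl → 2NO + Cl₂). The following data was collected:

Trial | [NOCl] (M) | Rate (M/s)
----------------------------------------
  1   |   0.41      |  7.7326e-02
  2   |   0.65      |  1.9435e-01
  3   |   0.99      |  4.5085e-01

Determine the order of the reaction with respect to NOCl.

second order (2)

Step 1: Compare trials to find order n where rate₂/rate₁ = ([NOCl]₂/[NOCl]₁)^n
Step 2: rate₂/rate₁ = 1.9435e-01/7.7326e-02 = 2.513
Step 3: [NOCl]₂/[NOCl]₁ = 0.65/0.41 = 1.585
Step 4: n = ln(2.513)/ln(1.585) = 2.00 ≈ 2
Step 5: The reaction is second order in NOCl.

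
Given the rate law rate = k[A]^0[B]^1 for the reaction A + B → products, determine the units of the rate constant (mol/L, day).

day⁻¹

Step 1: Overall order = 0 + 1 = 1.
Step 2: rate has units mol/L·day⁻¹; [A]^0[B]^1 has units (mol/L)^1.
Step 3: k = rate/([A]^0[B]^1), so units of k = (mol/L)^(1-1)·day⁻¹ = day⁻¹.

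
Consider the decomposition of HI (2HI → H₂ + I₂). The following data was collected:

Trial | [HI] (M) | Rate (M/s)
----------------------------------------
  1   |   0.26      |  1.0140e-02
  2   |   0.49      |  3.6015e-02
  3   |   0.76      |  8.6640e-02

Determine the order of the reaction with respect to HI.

second order (2)

Step 1: Compare trials to find order n where rate₂/rate₁ = ([HI]₂/[HI]₁)^n
Step 2: rate₂/rate₁ = 3.6015e-02/1.0140e-02 = 3.552
Step 3: [HI]₂/[HI]₁ = 0.49/0.26 = 1.885
Step 4: n = ln(3.552)/ln(1.885) = 2.00 ≈ 2
Step 5: The reaction is second order in HI.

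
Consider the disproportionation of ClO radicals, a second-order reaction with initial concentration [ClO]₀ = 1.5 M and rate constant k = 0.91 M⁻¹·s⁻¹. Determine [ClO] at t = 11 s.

0.09366 M

Step 1: For a second-order reaction: 1/[ClO] = 1/[ClO]₀ + kt
Step 2: 1/[ClO] = 1/1.5 + 0.91 × 11
Step 3: 1/[ClO] = 0.6667 + 10.01 = 10.68
Step 4: [ClO] = 1/10.68 = 0.09366 M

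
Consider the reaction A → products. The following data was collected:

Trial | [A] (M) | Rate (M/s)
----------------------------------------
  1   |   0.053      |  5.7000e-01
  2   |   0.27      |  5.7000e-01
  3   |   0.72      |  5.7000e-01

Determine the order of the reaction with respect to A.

zeroth order (0)

Step 1: Compare trials - when concentration changes, rate stays constant.
Step 2: rate₂/rate₁ = 5.7000e-01/5.7000e-01 = 1
Step 3: [A]₂/[A]₁ = 0.27/0.053 = 5.094
Step 4: Since rate ratio ≈ (conc ratio)^0, the reaction is zeroth order.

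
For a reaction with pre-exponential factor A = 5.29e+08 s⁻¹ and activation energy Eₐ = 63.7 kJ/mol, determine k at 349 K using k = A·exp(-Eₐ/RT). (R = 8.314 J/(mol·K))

1.55e-01 s⁻¹

Step 1: Use the Arrhenius equation: k = A × exp(-Eₐ/RT)
Step 2: Convert Eₐ to J/mol: 63.7 kJ/mol = 63700 J/mol
Step 3: Calculate the exponent: -Eₐ/(RT) = -63700/(8.314 × 349) = -21.95351
Step 4: k = 5.29e+08 × exp(-21.95351)
Step 5: k = 5.29e+08 × 2.92221e-10 = 1.5458e-01 s⁻¹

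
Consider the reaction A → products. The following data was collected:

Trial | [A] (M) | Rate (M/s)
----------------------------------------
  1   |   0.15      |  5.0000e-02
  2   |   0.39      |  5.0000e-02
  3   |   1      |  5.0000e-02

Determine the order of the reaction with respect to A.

zeroth order (0)

Step 1: Compare trials - when concentration changes, rate stays constant.
Step 2: rate₂/rate₁ = 5.0000e-02/5.0000e-02 = 1
Step 3: [A]₂/[A]₁ = 0.39/0.15 = 2.6
Step 4: Since rate ratio ≈ (conc ratio)^0, the reaction is zeroth order.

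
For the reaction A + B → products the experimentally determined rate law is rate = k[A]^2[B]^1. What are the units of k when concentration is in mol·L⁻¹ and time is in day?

(mol·L⁻¹)⁻²·day⁻¹

Step 1: Overall order = 2 + 1 = 3.
Step 2: rate has units mol·L⁻¹·day⁻¹; [A]^2[B]^1 has units (mol·L⁻¹)^3.
Step 3: k = rate/([A]^2[B]^1), so units of k = (mol·L⁻¹)^(1-3)·day⁻¹ = (mol·L⁻¹)⁻²·day⁻¹.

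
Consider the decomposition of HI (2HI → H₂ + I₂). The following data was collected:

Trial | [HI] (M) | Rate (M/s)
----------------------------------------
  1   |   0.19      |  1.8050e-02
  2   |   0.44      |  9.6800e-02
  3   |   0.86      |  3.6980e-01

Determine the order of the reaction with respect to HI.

second order (2)

Step 1: Compare trials to find order n where rate₂/rate₁ = ([HI]₂/[HI]₁)^n
Step 2: rate₂/rate₁ = 9.6800e-02/1.8050e-02 = 5.363
Step 3: [HI]₂/[HI]₁ = 0.44/0.19 = 2.316
Step 4: n = ln(5.363)/ln(2.316) = 2.00 ≈ 2
Step 5: The reaction is second order in HI.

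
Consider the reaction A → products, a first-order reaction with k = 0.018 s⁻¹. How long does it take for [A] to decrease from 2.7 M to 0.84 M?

64.87 s

Step 1: For first-order: t = ln([A]₀/[A])/k
Step 2: t = ln(2.7/0.84)/0.018
Step 3: t = ln(3.214)/0.018
Step 4: t = 1.168/0.018 = 64.87 s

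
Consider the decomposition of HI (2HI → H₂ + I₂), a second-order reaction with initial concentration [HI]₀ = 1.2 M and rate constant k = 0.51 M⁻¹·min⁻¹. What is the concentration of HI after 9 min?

0.1844 M

Step 1: For a second-order reaction: 1/[HI] = 1/[HI]₀ + kt
Step 2: 1/[HI] = 1/1.2 + 0.51 × 9
Step 3: 1/[HI] = 0.8333 + 4.59 = 5.423
Step 4: [HI] = 1/5.423 = 0.1844 M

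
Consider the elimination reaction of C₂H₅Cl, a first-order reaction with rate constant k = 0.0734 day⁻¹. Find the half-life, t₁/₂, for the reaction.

9.443 day

Step 1: For a first-order reaction, t₁/₂ = ln(2)/k
Step 2: t₁/₂ = ln(2)/0.0734
Step 3: t₁/₂ = 0.6931/0.0734 = 9.443 day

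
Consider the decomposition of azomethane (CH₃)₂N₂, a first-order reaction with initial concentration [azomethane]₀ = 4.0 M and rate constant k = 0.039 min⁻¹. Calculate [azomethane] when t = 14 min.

2.317 M

Step 1: For a first-order reaction: [azomethane] = [azomethane]₀ × e^(-kt)
Step 2: [azomethane] = 4.0 × e^(-0.039 × 14)
Step 3: [azomethane] = 4.0 × e^(-0.546)
Step 4: [azomethane] = 4.0 × 0.579262 = 2.317 M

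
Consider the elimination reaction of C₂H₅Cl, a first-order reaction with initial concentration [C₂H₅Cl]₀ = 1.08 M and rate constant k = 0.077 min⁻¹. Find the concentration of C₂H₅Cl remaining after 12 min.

0.4287 M

Step 1: For a first-order reaction: [C₂H₅Cl] = [C₂H₅Cl]₀ × e^(-kt)
Step 2: [C₂H₅Cl] = 1.08 × e^(-0.077 × 12)
Step 3: [C₂H₅Cl] = 1.08 × e^(-0.924)
Step 4: [C₂H₅Cl] = 1.08 × 0.396928 = 0.4287 M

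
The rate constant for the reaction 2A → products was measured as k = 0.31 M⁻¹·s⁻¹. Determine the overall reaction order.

second order (2)

Step 1: The units of k for an nth-order reaction are (concentration)^(1-n)·(time)⁻¹.
Step 2: Here k has units M⁻¹·s⁻¹, so the concentration exponent is -1.
Step 3: 1 - n = -1 ⇒ n = 2. The reaction is second order.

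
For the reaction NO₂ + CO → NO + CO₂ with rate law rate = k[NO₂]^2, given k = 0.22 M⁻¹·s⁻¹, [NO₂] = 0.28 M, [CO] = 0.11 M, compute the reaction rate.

0.01725 M/s

Step 1: The rate law is rate = k[NO₂]^2
Step 2: Note that the rate does not depend on [CO] (zero order in CO).
Step 3: rate = 0.22 × (0.28)^2 = 0.017248 M/s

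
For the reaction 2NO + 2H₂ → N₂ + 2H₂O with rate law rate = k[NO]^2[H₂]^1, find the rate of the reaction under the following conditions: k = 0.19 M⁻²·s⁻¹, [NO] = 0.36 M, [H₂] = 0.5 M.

0.01231 M/s

Step 1: The rate law is rate = k[NO]^2[H₂]^1
Step 2: Substitute: rate = 0.19 × (0.36)^2 × (0.5)^1
Step 3: rate = 0.19 × 0.1296 × 0.5 = 0.012312 M/s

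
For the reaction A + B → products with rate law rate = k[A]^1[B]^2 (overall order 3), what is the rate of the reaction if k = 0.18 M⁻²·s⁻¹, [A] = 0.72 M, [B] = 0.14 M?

0.00254 M/s

Step 1: The rate law is rate = k[A]^1[B]^2, overall order = 1+2 = 3
Step 2: Substitute values: rate = 0.18 × (0.72)^1 × (0.14)^2
Step 3: rate = 0.18 × 0.72 × 0.0196 = 0.00254016 M/s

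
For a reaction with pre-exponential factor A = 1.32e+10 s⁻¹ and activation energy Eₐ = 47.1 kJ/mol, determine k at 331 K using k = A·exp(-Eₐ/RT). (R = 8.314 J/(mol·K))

4.87e+02 s⁻¹

Step 1: Use the Arrhenius equation: k = A × exp(-Eₐ/RT)
Step 2: Convert Eₐ to J/mol: 47.1 kJ/mol = 47100 J/mol
Step 3: Calculate the exponent: -Eₐ/(RT) = -47100/(8.314 × 331) = -17.11524
Step 4: k = 1.32e+10 × exp(-17.11524)
Step 5: k = 1.32e+10 × 3.68931e-08 = 4.8699e+02 s⁻¹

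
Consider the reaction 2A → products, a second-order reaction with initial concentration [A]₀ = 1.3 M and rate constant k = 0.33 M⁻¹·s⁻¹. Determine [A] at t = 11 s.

0.2273 M

Step 1: For a second-order reaction: 1/[A] = 1/[A]₀ + kt
Step 2: 1/[A] = 1/1.3 + 0.33 × 11
Step 3: 1/[A] = 0.7692 + 3.63 = 4.399
Step 4: [A] = 1/4.399 = 0.2273 M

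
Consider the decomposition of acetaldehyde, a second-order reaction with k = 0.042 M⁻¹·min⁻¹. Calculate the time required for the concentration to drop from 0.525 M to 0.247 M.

51.04 min

Step 1: For second-order: t = (1/[CH₃CHO] - 1/[CH₃CHO]₀)/k
Step 2: t = (1/0.247 - 1/0.525)/0.042
Step 3: t = (4.049 - 1.905)/0.042
Step 4: t = 2.144/0.042 = 51.04 min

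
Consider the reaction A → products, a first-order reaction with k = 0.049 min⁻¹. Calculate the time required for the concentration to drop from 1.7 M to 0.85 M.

14.15 min

Step 1: For first-order: t = ln([A]₀/[A])/k
Step 2: t = ln(1.7/0.85)/0.049
Step 3: t = ln(2)/0.049
Step 4: t = 0.6931/0.049 = 14.15 min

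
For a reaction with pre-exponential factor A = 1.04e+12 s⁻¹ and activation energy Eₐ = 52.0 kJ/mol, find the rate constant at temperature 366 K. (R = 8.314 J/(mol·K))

3.94e+04 s⁻¹

Step 1: Use the Arrhenius equation: k = A × exp(-Eₐ/RT)
Step 2: Convert Eₐ to J/mol: 52.0 kJ/mol = 52000 J/mol
Step 3: Calculate the exponent: -Eₐ/(RT) = -52000/(8.314 × 366) = -17.08883
Step 4: k = 1.04e+12 × exp(-17.08883)
Step 5: k = 1.04e+12 × 3.78805e-08 = 3.9396e+04 s⁻¹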